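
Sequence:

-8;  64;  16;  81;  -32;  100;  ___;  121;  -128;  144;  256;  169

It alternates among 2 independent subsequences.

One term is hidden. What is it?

Positions 1, 3, 5, … form one subsequence and positions 2, 4, 6, … form another.
Subsequence A: -8, 16, -32, ?, -128, 256 — geometric, ×-2 each step.
Subsequence B: 64, 81, 100, 121, 144, 169 — perfect squares starting at 8².
So the missing entry in subsequence A is 64.

64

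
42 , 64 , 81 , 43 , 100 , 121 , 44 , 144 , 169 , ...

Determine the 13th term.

Reading positions in blocks of 3 reveals the pattern ABB — 2 tracks woven together.
Subsequence A: 42, 43, 44. Arithmetic with common difference +1.
Subsequence B: 64, 81, 100, 121, 144, 169. The squares 8², 9², 10², ….
The 13th slot belongs to subsequence A; its 5th term is 46.

46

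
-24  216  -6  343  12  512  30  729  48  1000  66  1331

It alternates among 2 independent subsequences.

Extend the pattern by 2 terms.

Odd-indexed and even-indexed terms follow separate rules.
Track A is -24, -6, 12, 30, 48, 66, which is arithmetic, step +18.
Track B is 216, 343, 512, 729, 1000, 1331, which is perfect cubes starting at 6³.
Position 13 falls in track A as its term 7, giving 84.
The 14th slot belongs to track B; its 7th term is 1728.

84, 1728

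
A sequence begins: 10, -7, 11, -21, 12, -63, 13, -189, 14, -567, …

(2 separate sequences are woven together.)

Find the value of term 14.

Taking every 2nd term gives 2 separate tracks.
Stream A: 10, 11, 12, 13, 14 — arithmetic, step +1.
Stream B: -7, -21, -63, -189, -567 — a geometric progression (common ratio 3).
Position 14 falls in stream B as its term 7, giving -5103.

-5103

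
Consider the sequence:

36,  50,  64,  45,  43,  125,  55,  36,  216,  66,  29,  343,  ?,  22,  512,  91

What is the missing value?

78

Split by position mod 3: positions 1, 4, 7, … form one track, and each other residue class forms its own.
Track A: 36, 45, 55, 66, ?, 91. The triangular numbers T_8, T_9, ….
Track B: 50, 43, 36, 29, 22. Arithmetic, step −7.
Track C: 64, 125, 216, 343, 512. Perfect cubes starting at 4³.
The gap is track A's term 5; the rule gives 78.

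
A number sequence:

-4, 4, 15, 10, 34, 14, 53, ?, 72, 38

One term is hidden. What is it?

24

The terms cycle through 2 interleaved subsequences.
Track A: -4, 15, 34, 53, 72 (linear: a_n = -23 + 19·n).
Track B: 4, 10, 14, ?, 38 (Fibonacci-style (each term is the sum of the two before it)).
Track B's pattern makes the blank 24.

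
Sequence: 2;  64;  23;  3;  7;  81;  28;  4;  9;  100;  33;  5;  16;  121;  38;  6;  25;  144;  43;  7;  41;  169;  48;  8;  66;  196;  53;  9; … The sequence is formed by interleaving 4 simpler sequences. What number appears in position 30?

Split by position mod 4: positions 1, 5, 9, … form one track, and each other residue class forms its own.
Subsequence A: 2, 7, 9, 16, 25, 41, 66 (a Fibonacci-like recurrence a_n = a_{n-1} + a_{n-2}).
Subsequence B: 64, 81, 100, 121, 144, 169, 196 (perfect squares starting at 8²).
Subsequence C: 23, 28, 33, 38, 43, 48, 53 (arithmetic, step +5).
Subsequence D: 3, 4, 5, 6, 7, 8, 9 (linear: a_n = 2 + n).
Position 30 → subsequence B, term 8 = 225.

225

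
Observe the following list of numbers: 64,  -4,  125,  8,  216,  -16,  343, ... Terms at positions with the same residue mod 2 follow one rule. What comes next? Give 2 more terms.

Positions 1, 3, 5, … form one subsequence and positions 2, 4, 6, … form another.
Track A: 64, 125, 216, 343 (the cubes 4³, 5³, 6³, …).
Track B: -4, 8, -16 (a geometric progression (common ratio -2)).
Term 8 comes from track B (its 4th entry): 32.
Position 9 falls in track A as its term 5, giving 512.

32, 512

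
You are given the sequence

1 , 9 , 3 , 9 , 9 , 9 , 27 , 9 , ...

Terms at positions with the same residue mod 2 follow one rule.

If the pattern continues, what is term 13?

Split by position mod 2 into 2 tracks.
Track A: 1, 3, 9, 27. Powers of 3.
Track B: 9, 9, 9, 9. Always 9.
Position 13 → track A, term 7 = 729.

729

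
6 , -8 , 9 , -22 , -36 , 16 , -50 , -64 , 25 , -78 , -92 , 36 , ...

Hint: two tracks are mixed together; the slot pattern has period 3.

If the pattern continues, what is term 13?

-106

Positions follow the repeating pattern AAB; grouping by letter gives 2 tracks.
Subsequence A is 6, -8, -22, -36, -50, -64, -78, -92, which is arithmetic with common difference −14.
Subsequence B is 9, 16, 25, 36, which is consecutive squares n² from n = 3.
Position 13 falls in subsequence A as its term 9, giving -106.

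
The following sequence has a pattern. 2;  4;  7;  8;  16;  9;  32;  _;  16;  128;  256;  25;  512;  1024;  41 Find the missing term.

64

Reading positions in blocks of 3 reveals the pattern AAB — 2 tracks woven together.
Track A: 2, 4, 8, 16, 32, ?, 128, 256, 512, 1024 — successive powers of 2.
Track B: 7, 9, 16, 25, 41 — Fibonacci-style (each term is the sum of the two before it).
So the missing entry in track A is 64.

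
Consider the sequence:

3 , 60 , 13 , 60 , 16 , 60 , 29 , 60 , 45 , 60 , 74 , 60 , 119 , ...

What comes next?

Split by position mod 2 into 2 tracks.
Stream A: 3, 13, 16, 29, 45, 74, 119 (each term equals the sum of the previous two).
Stream B: 60, 60, 60, 60, 60, 60 (constant 60).
The 14th slot belongs to stream B; its 7th term is 60.

60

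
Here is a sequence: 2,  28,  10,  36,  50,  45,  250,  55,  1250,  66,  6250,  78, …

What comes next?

31250

The terms cycle through 2 interleaved subsequences.
Track A: 2, 10, 50, 250, 1250, 6250 — geometric with ratio 5.
Track B: 28, 36, 45, 55, 66, 78 — triangular numbers starting at T_7.
The 13th slot belongs to track A; its 7th term is 31250.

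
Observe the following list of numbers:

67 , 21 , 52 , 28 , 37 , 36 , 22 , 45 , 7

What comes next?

55

Taking every 2nd term gives 2 separate tracks.
Stream A: 67, 52, 37, 22, 7 (arithmetic, step −15).
Stream B: 21, 28, 36, 45 (triangular numbers starting at T_6).
Position 10 → stream B, term 5 = 55.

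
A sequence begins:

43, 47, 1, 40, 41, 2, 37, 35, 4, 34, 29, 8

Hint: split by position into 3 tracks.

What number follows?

Split by position mod 3 into 3 tracks.
Subsequence A: 43, 40, 37, 34 (arithmetic with common difference −3).
Subsequence B: 47, 41, 35, 29 (subtracting 6 each time).
Subsequence C: 1, 2, 4, 8 (powers of 2).
The 13th slot belongs to subsequence A; its 5th term is 31.

31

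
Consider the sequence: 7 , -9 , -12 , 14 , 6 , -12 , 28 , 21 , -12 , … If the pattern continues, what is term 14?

Taking every 3rd term gives 3 separate tracks.
Stream A: 7, 14, 28 — multiplying by 2 each time.
Stream B: -9, 6, 21 — arithmetic with common difference +15.
Stream C: -12, -12, -12 — constant -12.
Position 14 → stream B, term 5 = 51.

51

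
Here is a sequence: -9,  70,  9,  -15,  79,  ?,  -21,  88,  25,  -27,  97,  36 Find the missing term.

16

The terms cycle through 3 interleaved subsequences.
Stream A = -9, -15, -21, -27: arithmetic with common difference −6.
Stream B = 70, 79, 88, 97: arithmetic, step +9.
Stream C = 9, ?, 25, 36: perfect squares starting at 3².
Stream C's pattern makes the blank 16.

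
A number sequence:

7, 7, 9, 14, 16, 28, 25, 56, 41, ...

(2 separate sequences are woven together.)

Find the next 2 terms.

The terms cycle through 2 interleaved subsequences.
Stream A: 7, 9, 16, 25, 41 (Fibonacci-style (each term is the sum of the two before it)).
Stream B: 7, 14, 28, 56 (geometric, ×2 each step).
Term 10 comes from stream B (its 5th entry): 112.
The 11th slot belongs to stream A; its 6th term is 66.

112, 66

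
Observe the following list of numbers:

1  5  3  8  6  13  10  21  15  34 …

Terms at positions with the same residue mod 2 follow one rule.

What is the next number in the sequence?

Split by position mod 2 into 2 tracks.
Track A is 1, 3, 6, 10, 15, which is the triangular numbers T_1, T_2, ….
Track B is 5, 8, 13, 21, 34, which is a Fibonacci-like recurrence a_n = a_{n-1} + a_{n-2}.
Position 11 falls in track A as its term 6, giving 21.

21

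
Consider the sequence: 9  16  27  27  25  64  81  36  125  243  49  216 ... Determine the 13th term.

Split by position mod 3 into 3 tracks.
Track A = 9, 27, 81, 243: successive powers of 3.
Track B = 16, 25, 36, 49: consecutive squares n² from n = 4.
Track C = 27, 64, 125, 216: the cubes 3³, 4³, 5³, ….
The 13th slot belongs to track A; its 5th term is 729.

729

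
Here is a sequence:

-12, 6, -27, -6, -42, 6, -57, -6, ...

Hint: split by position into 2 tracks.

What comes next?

-72

Positions 1, 3, 5, … form one subsequence and positions 2, 4, 6, … form another.
Track A = -12, -27, -42, -57: subtracting 15 each time.
Track B = 6, -6, 6, -6: the oscillation 6·(−1)^(n+1).
Position 9 falls in track A as its term 5, giving -72.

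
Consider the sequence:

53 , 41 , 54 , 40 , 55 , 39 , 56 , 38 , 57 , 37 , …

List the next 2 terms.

Odd-indexed and even-indexed terms follow separate rules.
Stream A: 53, 54, 55, 56, 57. Adding 1 each time.
Stream B: 41, 40, 39, 38, 37. Arithmetic, step −1.
Term 11 comes from stream A (its 6th entry): 58.
Position 12 → stream B, term 6 = 36.

58, 36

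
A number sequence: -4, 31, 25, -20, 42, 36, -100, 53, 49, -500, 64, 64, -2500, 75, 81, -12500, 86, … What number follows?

Split by position mod 3: positions 1, 4, 7, … form one track, and each other residue class forms its own.
Stream A = -4, -20, -100, -500, -2500, -12500: multiplying by 5 each time.
Stream B = 31, 42, 53, 64, 75, 86: arithmetic with common difference +11.
Stream C = 25, 36, 49, 64, 81: perfect squares starting at 5².
The 18th slot belongs to stream C; its 6th term is 100.

100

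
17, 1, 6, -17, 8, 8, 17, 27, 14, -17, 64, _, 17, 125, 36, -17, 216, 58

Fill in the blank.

Read the sequence 3 terms at a time; column i is its own pattern.
Track A: 17, -17, 17, -17, 17, -17. Alternating ±17.
Track B: 1, 8, 27, 64, 125, 216. The cubes 1³, 2³, 3³, ….
Track C: 6, 8, 14, ?, 36, 58. Each term equals the sum of the previous two.
Filling track C at index 4 by its rule yields 22.

22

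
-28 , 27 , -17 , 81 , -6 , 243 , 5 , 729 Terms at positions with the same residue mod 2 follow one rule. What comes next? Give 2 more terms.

16, 2187

Taking every 2nd term gives 2 separate tracks.
Subsequence A: -28, -17, -6, 5. Adding 11 each time.
Subsequence B: 27, 81, 243, 729. Powers 3^3, 3^4, 3^5, ….
Position 9 falls in subsequence A as its term 5, giving 16.
The 10th slot belongs to subsequence B; its 5th term is 2187.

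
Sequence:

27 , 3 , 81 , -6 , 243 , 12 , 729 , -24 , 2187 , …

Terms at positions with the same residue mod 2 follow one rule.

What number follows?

48

Split by position mod 2 into 2 tracks.
Track A: 27, 81, 243, 729, 2187 — powers of 3.
Track B: 3, -6, 12, -24 — geometric with ratio -2.
Term 10 comes from track B (its 5th entry): 48.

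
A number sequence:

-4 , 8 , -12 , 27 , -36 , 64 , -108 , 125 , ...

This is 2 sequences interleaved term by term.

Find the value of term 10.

Positions 1, 3, 5, … form one subsequence and positions 2, 4, 6, … form another.
Track A: -4, -12, -36, -108 — geometric, ×3 each step.
Track B: 8, 27, 64, 125 — consecutive cubes n³ from n = 2.
Position 10 → track B, term 5 = 216.

216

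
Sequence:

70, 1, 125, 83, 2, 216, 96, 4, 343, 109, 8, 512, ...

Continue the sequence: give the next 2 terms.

Split by position mod 3 into 3 tracks.
Track A: 70, 83, 96, 109. Arithmetic, step +13.
Track B: 1, 2, 4, 8. Successive powers of 2.
Track C: 125, 216, 343, 512. Perfect cubes starting at 5³.
The 13th slot belongs to track A; its 5th term is 122.
The 14th slot belongs to track B; its 5th term is 16.

122, 16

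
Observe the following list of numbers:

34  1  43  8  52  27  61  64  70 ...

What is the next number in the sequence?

The terms cycle through 2 interleaved subsequences.
Subsequence A: 34, 43, 52, 61, 70 (arithmetic, step +9).
Subsequence B: 1, 8, 27, 64 (consecutive cubes n³ from n = 1).
Position 10 → subsequence B, term 5 = 125.

125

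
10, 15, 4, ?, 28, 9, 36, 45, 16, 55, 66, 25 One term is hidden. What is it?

21

Reading positions in blocks of 3 reveals the pattern AAB — 2 tracks woven together.
Stream A: 10, 15, ?, 28, 36, 45, 55, 66 — triangular numbers n(n+1)/2 for n = 4, 5, ….
Stream B: 4, 9, 16, 25 — the squares 2², 3², 4², ….
Stream A's pattern makes the blank 21.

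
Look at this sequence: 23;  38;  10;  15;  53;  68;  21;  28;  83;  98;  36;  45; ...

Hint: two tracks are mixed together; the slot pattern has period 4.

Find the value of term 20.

The slot pattern repeats as AABB (period 4), so there are 2 interleaved tracks.
Track A: 23, 38, 53, 68, 83, 98 (linear: a_n = 8 + 15·n).
Track B: 10, 15, 21, 28, 36, 45 (triangular numbers starting at T_4).
Position 20 → track B, term 10 = 91.

91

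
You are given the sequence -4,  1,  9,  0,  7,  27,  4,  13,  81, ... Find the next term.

Read the sequence 3 terms at a time; column i is its own pattern.
Stream A: -4, 0, 4. Adding 4 each time.
Stream B: 1, 7, 13. Arithmetic with common difference +6.
Stream C: 9, 27, 81. Geometric with ratio 3.
Term 10 comes from stream A (its 4th entry): 8.

8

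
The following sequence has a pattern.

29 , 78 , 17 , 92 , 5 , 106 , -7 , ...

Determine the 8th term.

120

Taking every 2nd term gives 2 separate tracks.
Stream A: 29, 17, 5, -7 (subtracting 12 each time).
Stream B: 78, 92, 106 (arithmetic with common difference +14).
Position 8 → stream B, term 4 = 120.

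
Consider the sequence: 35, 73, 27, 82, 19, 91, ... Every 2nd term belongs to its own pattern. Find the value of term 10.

109

The terms cycle through 2 interleaved subsequences.
Track A is 35, 27, 19, which is arithmetic with common difference −8.
Track B is 73, 82, 91, which is arithmetic, step +9.
Position 10 → track B, term 5 = 109.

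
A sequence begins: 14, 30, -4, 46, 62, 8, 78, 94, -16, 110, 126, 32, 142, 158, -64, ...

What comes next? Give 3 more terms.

174, 190, 128

The slot pattern repeats as AAB (period 3), so there are 2 interleaved tracks.
Stream A is 14, 30, 46, 62, 78, 94, 110, 126, 142, 158, which is adding 16 each time.
Stream B is -4, 8, -16, 32, -64, which is multiplying by -2 each time.
Position 16 falls in stream A as its term 11, giving 174.
Term 17 comes from stream A (its 12th entry): 190.
Position 18 → stream B, term 6 = 128.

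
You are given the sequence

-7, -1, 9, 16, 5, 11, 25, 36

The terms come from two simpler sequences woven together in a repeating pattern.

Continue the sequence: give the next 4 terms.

17, 23, 49, 64

Reading positions in blocks of 4 reveals the pattern AABB — 2 tracks woven together.
Subsequence A is -7, -1, 5, 11, which is arithmetic, step +6.
Subsequence B is 9, 16, 25, 36, which is perfect squares starting at 3².
The 9th slot belongs to subsequence A; its 5th term is 17.
The 10th slot belongs to subsequence A; its 6th term is 23.
Term 11 comes from subsequence B (its 5th entry): 49.
The 12th slot belongs to subsequence B; its 6th term is 64.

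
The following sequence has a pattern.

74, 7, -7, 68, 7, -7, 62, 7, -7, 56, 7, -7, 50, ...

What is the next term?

Reading positions in blocks of 3 reveals the pattern ABB — 2 tracks woven together.
Track A: 74, 68, 62, 56, 50 (arithmetic, step −6).
Track B: 7, -7, 7, -7, 7, -7, 7, -7 (oscillating between 7 and -7).
Term 14 comes from track B (its 9th entry): 7.

7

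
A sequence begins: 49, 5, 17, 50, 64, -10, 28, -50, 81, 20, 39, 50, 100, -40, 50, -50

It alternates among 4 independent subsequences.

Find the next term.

Taking every 4th term gives 4 separate tracks.
Track A: 49, 64, 81, 100 (consecutive squares n² from n = 7).
Track B: 5, -10, 20, -40 (multiplying by -2 each time).
Track C: 17, 28, 39, 50 (adding 11 each time).
Track D: 50, -50, 50, -50 (alternating ±50).
Position 17 falls in track A as its term 5, giving 121.

121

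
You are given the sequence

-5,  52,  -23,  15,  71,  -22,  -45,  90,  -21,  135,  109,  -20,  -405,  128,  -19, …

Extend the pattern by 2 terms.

Split by position mod 3 into 3 tracks.
Track A: -5, 15, -45, 135, -405 (geometric, ×-3 each step).
Track B: 52, 71, 90, 109, 128 (linear: a_n = 33 + 19·n).
Track C: -23, -22, -21, -20, -19 (arithmetic with common difference +1).
Term 16 comes from track A (its 6th entry): 1215.
Term 17 comes from track B (its 6th entry): 147.

1215, 147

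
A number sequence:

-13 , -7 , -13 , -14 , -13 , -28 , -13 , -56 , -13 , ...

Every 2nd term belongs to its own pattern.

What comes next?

-112

The terms cycle through 2 interleaved subsequences.
Stream A: -13, -13, -13, -13, -13 — the constant sequence -13.
Stream B: -7, -14, -28, -56 — a geometric progression (common ratio 2).
The 10th slot belongs to stream B; its 5th term is -112.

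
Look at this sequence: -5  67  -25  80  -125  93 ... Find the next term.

-625

Positions 1, 3, 5, … form one subsequence and positions 2, 4, 6, … form another.
Stream A: -5, -25, -125 (geometric with ratio 5).
Stream B: 67, 80, 93 (arithmetic, step +13).
Position 7 falls in stream A as its term 4, giving -625.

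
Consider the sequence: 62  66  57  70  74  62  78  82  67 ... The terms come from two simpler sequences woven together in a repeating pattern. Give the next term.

Positions follow the repeating pattern AAB; grouping by letter gives 2 tracks.
Track A is 62, 66, 70, 74, 78, 82, which is adding 4 each time.
Track B is 57, 62, 67, which is adding 5 each time.
Term 10 comes from track A (its 7th entry): 86.

86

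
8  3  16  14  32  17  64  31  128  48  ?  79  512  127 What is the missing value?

Split by position mod 2 into 2 tracks.
Stream A: 8, 16, 32, 64, 128, ?, 512 (successive powers of 2).
Stream B: 3, 14, 17, 31, 48, 79, 127 (Fibonacci-style (each term is the sum of the two before it)).
Stream A's pattern makes the blank 256.

256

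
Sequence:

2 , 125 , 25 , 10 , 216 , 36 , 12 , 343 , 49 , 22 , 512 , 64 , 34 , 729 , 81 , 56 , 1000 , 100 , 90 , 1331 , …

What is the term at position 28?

Read the sequence 3 terms at a time; column i is its own pattern.
Stream A: 2, 10, 12, 22, 34, 56, 90 — Fibonacci-style (each term is the sum of the two before it).
Stream B: 125, 216, 343, 512, 729, 1000, 1331 — the cubes 5³, 6³, 7³, ….
Stream C: 25, 36, 49, 64, 81, 100 — consecutive squares n² from n = 5.
Position 28 falls in stream A as its term 10, giving 382.

382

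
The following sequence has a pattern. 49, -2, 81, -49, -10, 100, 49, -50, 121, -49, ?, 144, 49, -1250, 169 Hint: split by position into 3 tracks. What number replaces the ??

Read the sequence 3 terms at a time; column i is its own pattern.
Track A: 49, -49, 49, -49, 49 — oscillating between 49 and -49.
Track B: -2, -10, -50, ?, -1250 — a geometric progression (common ratio 5).
Track C: 81, 100, 121, 144, 169 — consecutive squares n² from n = 9.
Filling track B at index 4 by its rule yields -250.

-250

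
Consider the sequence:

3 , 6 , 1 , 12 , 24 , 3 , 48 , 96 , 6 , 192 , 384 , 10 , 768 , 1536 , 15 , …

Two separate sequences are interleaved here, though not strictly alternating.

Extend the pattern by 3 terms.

Positions follow the repeating pattern AAB; grouping by letter gives 2 tracks.
Track A is 3, 6, 12, 24, 48, 96, 192, 384, 768, 1536, which is a geometric progression (common ratio 2).
Track B is 1, 3, 6, 10, 15, which is the triangular numbers T_1, T_2, ….
Term 16 comes from track A (its 11th entry): 3072.
Position 17 falls in track A as its term 12, giving 6144.
Position 18 → track B, term 6 = 21.

3072, 6144, 21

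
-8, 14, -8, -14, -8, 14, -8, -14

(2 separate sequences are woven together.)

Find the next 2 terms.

-8, 14

Positions 1, 3, 5, … form one subsequence and positions 2, 4, 6, … form another.
Subsequence A: -8, -8, -8, -8 — the constant sequence -8.
Subsequence B: 14, -14, 14, -14 — oscillating between 14 and -14.
Position 9 falls in subsequence A as its term 5, giving -8.
Term 10 comes from subsequence B (its 5th entry): 14.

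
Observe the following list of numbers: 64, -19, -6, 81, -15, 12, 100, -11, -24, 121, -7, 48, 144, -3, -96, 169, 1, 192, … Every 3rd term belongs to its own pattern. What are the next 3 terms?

Split by position mod 3 into 3 tracks.
Subsequence A: 64, 81, 100, 121, 144, 169. Consecutive squares n² from n = 8.
Subsequence B: -19, -15, -11, -7, -3, 1. Arithmetic with common difference +4.
Subsequence C: -6, 12, -24, 48, -96, 192. Multiplying by -2 each time.
Position 19 → subsequence A, term 7 = 196.
Position 20 falls in subsequence B as its term 7, giving 5.
The 21st slot belongs to subsequence C; its 7th term is -384.

196, 5, -384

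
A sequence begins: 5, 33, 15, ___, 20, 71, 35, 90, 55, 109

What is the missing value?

52

Taking every 2nd term gives 2 separate tracks.
Track A is 5, 15, 20, 35, 55, which is Fibonacci-style (each term is the sum of the two before it).
Track B is 33, ?, 71, 90, 109, which is arithmetic with common difference +19.
The gap is track B's term 2; the rule gives 52.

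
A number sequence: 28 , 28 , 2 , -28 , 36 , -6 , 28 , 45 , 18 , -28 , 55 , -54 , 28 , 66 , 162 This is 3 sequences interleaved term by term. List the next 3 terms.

-28, 78, -486

Read the sequence 3 terms at a time; column i is its own pattern.
Track A: 28, -28, 28, -28, 28 (alternating ±28).
Track B: 28, 36, 45, 55, 66 (triangular numbers n(n+1)/2 for n = 7, 8, …).
Track C: 2, -6, 18, -54, 162 (a geometric progression (common ratio -3)).
Term 16 comes from track A (its 6th entry): -28.
Position 17 falls in track B as its term 6, giving 78.
Term 18 comes from track C (its 6th entry): -486.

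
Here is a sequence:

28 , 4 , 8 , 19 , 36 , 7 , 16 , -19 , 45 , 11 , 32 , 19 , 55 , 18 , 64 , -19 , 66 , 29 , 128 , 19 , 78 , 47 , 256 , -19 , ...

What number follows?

Read the sequence 4 terms at a time; column i is its own pattern.
Subsequence A: 28, 36, 45, 55, 66, 78. The triangular numbers T_7, T_8, ….
Subsequence B: 4, 7, 11, 18, 29, 47. A Fibonacci-like recurrence a_n = a_{n-1} + a_{n-2}.
Subsequence C: 8, 16, 32, 64, 128, 256. Powers 2^3, 2^4, 2^5, ….
Subsequence D: 19, -19, 19, -19, 19, -19. The oscillation 19·(−1)^(n+1).
Position 25 → subsequence A, term 7 = 91.

91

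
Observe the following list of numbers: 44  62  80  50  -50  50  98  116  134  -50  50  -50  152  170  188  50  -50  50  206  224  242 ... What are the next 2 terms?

-50, 50

Reading positions in blocks of 6 reveals the pattern AAABBB — 2 tracks woven together.
Track A: 44, 62, 80, 98, 116, 134, 152, 170, 188, 206, 224, 242 (arithmetic with common difference +18).
Track B: 50, -50, 50, -50, 50, -50, 50, -50, 50 (oscillating between 50 and -50).
Term 22 comes from track B (its 10th entry): -50.
Position 23 falls in track B as its term 11, giving 50.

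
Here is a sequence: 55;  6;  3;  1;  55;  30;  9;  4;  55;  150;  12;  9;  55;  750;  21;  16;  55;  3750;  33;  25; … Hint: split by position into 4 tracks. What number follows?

55

Split by position mod 4 into 4 tracks.
Stream A is 55, 55, 55, 55, 55, which is constant 55.
Stream B is 6, 30, 150, 750, 3750, which is geometric, ×5 each step.
Stream C is 3, 9, 12, 21, 33, which is a Fibonacci-like recurrence a_n = a_{n-1} + a_{n-2}.
Stream D is 1, 4, 9, 16, 25, which is consecutive squares n² from n = 1.
The 21st slot belongs to stream A; its 6th term is 55.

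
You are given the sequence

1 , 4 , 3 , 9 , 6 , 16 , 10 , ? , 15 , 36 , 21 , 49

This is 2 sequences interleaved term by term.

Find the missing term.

Odd-indexed and even-indexed terms follow separate rules.
Stream A: 1, 3, 6, 10, 15, 21. The triangular numbers T_1, T_2, ….
Stream B: 4, 9, 16, ?, 36, 49. Consecutive squares n² from n = 2.
So the missing entry in stream B is 25.

25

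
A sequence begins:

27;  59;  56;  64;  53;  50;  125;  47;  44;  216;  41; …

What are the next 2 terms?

38, 343

The slot pattern repeats as ABB (period 3), so there are 2 interleaved tracks.
Track A: 27, 64, 125, 216 (the cubes 3³, 4³, 5³, …).
Track B: 59, 56, 53, 50, 47, 44, 41 (arithmetic, step −3).
Term 12 comes from track B (its 8th entry): 38.
The 13th slot belongs to track A; its 5th term is 343.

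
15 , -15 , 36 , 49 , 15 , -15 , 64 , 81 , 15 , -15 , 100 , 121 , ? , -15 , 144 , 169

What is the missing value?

Reading positions in blocks of 4 reveals the pattern AABB — 2 tracks woven together.
Track A is 15, -15, 15, -15, 15, -15, ?, -15, which is oscillating between 15 and -15.
Track B is 36, 49, 64, 81, 100, 121, 144, 169, which is perfect squares starting at 6².
The gap is track A's term 7; the rule gives 15.

15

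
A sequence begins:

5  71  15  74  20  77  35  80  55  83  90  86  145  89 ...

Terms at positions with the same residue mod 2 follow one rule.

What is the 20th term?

98

Split by position mod 2 into 2 tracks.
Track A: 5, 15, 20, 35, 55, 90, 145. Each term equals the sum of the previous two.
Track B: 71, 74, 77, 80, 83, 86, 89. Adding 3 each time.
Position 20 falls in track B as its term 10, giving 98.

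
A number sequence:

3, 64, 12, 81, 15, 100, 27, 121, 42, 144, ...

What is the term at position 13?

111

Positions 1, 3, 5, … form one subsequence and positions 2, 4, 6, … form another.
Track A = 3, 12, 15, 27, 42: a Fibonacci-like recurrence a_n = a_{n-1} + a_{n-2}.
Track B = 64, 81, 100, 121, 144: the squares 8², 9², 10², ….
Position 13 → track A, term 7 = 111.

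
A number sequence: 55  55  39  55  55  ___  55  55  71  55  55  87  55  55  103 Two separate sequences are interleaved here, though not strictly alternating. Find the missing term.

55

The slot pattern repeats as AAB (period 3), so there are 2 interleaved tracks.
Subsequence A: 55, 55, 55, 55, 55, 55, 55, 55, 55, 55 (the constant sequence 55).
Subsequence B: 39, ?, 71, 87, 103 (linear: a_n = 23 + 16·n).
Subsequence B's pattern makes the blank 55.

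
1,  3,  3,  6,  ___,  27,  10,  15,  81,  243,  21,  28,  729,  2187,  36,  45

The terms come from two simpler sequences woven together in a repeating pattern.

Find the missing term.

The slot pattern repeats as AABB (period 4), so there are 2 interleaved tracks.
Stream A: 1, 3, ?, 27, 81, 243, 729, 2187 — successive powers of 3.
Stream B: 3, 6, 10, 15, 21, 28, 36, 45 — triangular numbers starting at T_2.
Stream A's pattern makes the blank 9.

9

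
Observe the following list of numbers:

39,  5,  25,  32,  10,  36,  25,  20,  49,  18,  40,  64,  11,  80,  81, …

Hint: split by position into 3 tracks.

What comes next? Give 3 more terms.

4, 160, 100

Taking every 3rd term gives 3 separate tracks.
Track A is 39, 32, 25, 18, 11, which is arithmetic, step −7.
Track B is 5, 10, 20, 40, 80, which is geometric, ×2 each step.
Track C is 25, 36, 49, 64, 81, which is perfect squares starting at 5².
Position 16 falls in track A as its term 6, giving 4.
Term 17 comes from track B (its 6th entry): 160.
Position 18 falls in track C as its term 6, giving 100.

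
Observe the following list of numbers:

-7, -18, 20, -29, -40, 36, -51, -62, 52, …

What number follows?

Positions follow the repeating pattern AAB; grouping by letter gives 2 tracks.
Subsequence A is -7, -18, -29, -40, -51, -62, which is subtracting 11 each time.
Subsequence B is 20, 36, 52, which is arithmetic with common difference +16.
Position 10 falls in subsequence A as its term 7, giving -73.

-73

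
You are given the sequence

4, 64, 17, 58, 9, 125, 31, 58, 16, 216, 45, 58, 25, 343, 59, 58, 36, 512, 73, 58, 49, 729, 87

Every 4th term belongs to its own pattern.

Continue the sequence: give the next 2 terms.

58, 64

Taking every 4th term gives 4 separate tracks.
Stream A is 4, 9, 16, 25, 36, 49, which is perfect squares starting at 2².
Stream B is 64, 125, 216, 343, 512, 729, which is the cubes 4³, 5³, 6³, ….
Stream C is 17, 31, 45, 59, 73, 87, which is arithmetic with common difference +14.
Stream D is 58, 58, 58, 58, 58, which is constant 58.
Term 24 comes from stream D (its 6th entry): 58.
Position 25 → stream A, term 7 = 64.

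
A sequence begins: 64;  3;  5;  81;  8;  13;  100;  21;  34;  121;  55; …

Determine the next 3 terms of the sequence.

Positions follow the repeating pattern ABB; grouping by letter gives 2 tracks.
Track A: 64, 81, 100, 121. Perfect squares starting at 8².
Track B: 3, 5, 8, 13, 21, 34, 55. Each term equals the sum of the previous two.
Position 12 → track B, term 8 = 89.
Position 13 → track A, term 5 = 144.
Position 14 falls in track B as its term 9, giving 144.

89, 144, 144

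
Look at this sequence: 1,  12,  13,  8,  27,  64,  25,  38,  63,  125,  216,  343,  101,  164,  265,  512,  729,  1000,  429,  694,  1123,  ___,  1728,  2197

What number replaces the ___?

The slot pattern repeats as AAABBB (period 6), so there are 2 interleaved tracks.
Track A: 1, 12, 13, 25, 38, 63, 101, 164, 265, 429, 694, 1123 (each term equals the sum of the previous two).
Track B: 8, 27, 64, 125, 216, 343, 512, 729, 1000, ?, 1728, 2197 (consecutive cubes n³ from n = 2).
The gap is track B's term 10; the rule gives 1331.

1331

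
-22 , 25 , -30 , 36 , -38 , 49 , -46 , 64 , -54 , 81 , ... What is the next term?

The terms cycle through 2 interleaved subsequences.
Subsequence A: -22, -30, -38, -46, -54. Subtracting 8 each time.
Subsequence B: 25, 36, 49, 64, 81. The squares 5², 6², 7², ….
Term 11 comes from subsequence A (its 6th entry): -62.

-62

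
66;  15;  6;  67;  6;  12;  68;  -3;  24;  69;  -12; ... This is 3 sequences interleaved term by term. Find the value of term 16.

Taking every 3rd term gives 3 separate tracks.
Stream A: 66, 67, 68, 69 — linear: a_n = 65 + n.
Stream B: 15, 6, -3, -12 — linear: a_n = 24 − 9·n.
Stream C: 6, 12, 24 — multiplying by 2 each time.
Term 16 comes from stream A (its 6th entry): 71.

71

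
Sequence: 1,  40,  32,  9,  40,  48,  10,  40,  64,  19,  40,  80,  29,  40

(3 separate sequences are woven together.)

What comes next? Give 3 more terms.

Taking every 3rd term gives 3 separate tracks.
Stream A: 1, 9, 10, 19, 29 — each term equals the sum of the previous two.
Stream B: 40, 40, 40, 40, 40 — constant 40.
Stream C: 32, 48, 64, 80 — arithmetic with common difference +16.
Position 15 falls in stream C as its term 5, giving 96.
The 16th slot belongs to stream A; its 6th term is 48.
Term 17 comes from stream B (its 6th entry): 40.

96, 48, 40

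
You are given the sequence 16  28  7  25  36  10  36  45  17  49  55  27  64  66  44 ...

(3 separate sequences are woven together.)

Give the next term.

Split by position mod 3: positions 1, 4, 7, … form one track, and each other residue class forms its own.
Stream A is 16, 25, 36, 49, 64, which is the squares 4², 5², 6², ….
Stream B is 28, 36, 45, 55, 66, which is the triangular numbers T_7, T_8, ….
Stream C is 7, 10, 17, 27, 44, which is each term equals the sum of the previous two.
The 16th slot belongs to stream A; its 6th term is 81.

81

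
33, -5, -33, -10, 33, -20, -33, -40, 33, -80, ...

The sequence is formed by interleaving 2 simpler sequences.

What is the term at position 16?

Taking every 2nd term gives 2 separate tracks.
Track A = 33, -33, 33, -33, 33: the oscillation 33·(−1)^(n+1).
Track B = -5, -10, -20, -40, -80: multiplying by 2 each time.
Term 16 comes from track B (its 8th entry): -640.

-640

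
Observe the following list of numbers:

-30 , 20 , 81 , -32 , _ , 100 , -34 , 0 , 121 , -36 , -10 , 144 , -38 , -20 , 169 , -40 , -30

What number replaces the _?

10

The terms cycle through 3 interleaved subsequences.
Track A: -30, -32, -34, -36, -38, -40 — linear: a_n = -28 − 2·n.
Track B: 20, ?, 0, -10, -20, -30 — arithmetic with common difference −10.
Track C: 81, 100, 121, 144, 169 — consecutive squares n² from n = 9.
The gap is track B's term 2; the rule gives 10.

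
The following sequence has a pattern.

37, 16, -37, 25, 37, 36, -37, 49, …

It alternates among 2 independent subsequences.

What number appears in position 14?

100

Split by position mod 2 into 2 tracks.
Track A: 37, -37, 37, -37 (alternating ±37).
Track B: 16, 25, 36, 49 (consecutive squares n² from n = 4).
Position 14 falls in track B as its term 7, giving 100.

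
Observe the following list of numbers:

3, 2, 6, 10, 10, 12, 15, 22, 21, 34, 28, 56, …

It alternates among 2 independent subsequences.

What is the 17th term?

55

Taking every 2nd term gives 2 separate tracks.
Stream A: 3, 6, 10, 15, 21, 28. The triangular numbers T_2, T_3, ….
Stream B: 2, 10, 12, 22, 34, 56. A Fibonacci-like recurrence a_n = a_{n-1} + a_{n-2}.
Term 17 comes from stream A (its 9th entry): 55.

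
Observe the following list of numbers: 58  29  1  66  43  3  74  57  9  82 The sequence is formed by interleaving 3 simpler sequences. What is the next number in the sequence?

71

Split by position mod 3 into 3 tracks.
Stream A is 58, 66, 74, 82, which is arithmetic with common difference +8.
Stream B is 29, 43, 57, which is arithmetic, step +14.
Stream C is 1, 3, 9, which is powers of 3.
Position 11 falls in stream B as its term 4, giving 71.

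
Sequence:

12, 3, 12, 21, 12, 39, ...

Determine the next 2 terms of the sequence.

Odd-indexed and even-indexed terms follow separate rules.
Track A = 12, 12, 12: always 12.
Track B = 3, 21, 39: linear: a_n = -15 + 18·n.
The 7th slot belongs to track A; its 4th term is 12.
The 8th slot belongs to track B; its 4th term is 57.

12, 57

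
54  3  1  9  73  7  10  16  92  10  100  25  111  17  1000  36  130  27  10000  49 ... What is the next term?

149

Read the sequence 4 terms at a time; column i is its own pattern.
Track A: 54, 73, 92, 111, 130 — arithmetic, step +19.
Track B: 3, 7, 10, 17, 27 — Fibonacci-style (each term is the sum of the two before it).
Track C: 1, 10, 100, 1000, 10000 — successive powers of 10.
Track D: 9, 16, 25, 36, 49 — consecutive squares n² from n = 3.
The 21st slot belongs to track A; its 6th term is 149.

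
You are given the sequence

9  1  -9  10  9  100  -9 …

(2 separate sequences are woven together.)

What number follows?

1000

The terms cycle through 2 interleaved subsequences.
Track A: 9, -9, 9, -9. Alternating ±9.
Track B: 1, 10, 100. Powers of 10.
Term 8 comes from track B (its 4th entry): 1000.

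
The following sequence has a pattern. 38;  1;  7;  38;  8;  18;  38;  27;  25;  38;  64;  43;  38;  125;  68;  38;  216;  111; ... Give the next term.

38

The terms cycle through 3 interleaved subsequences.
Track A: 38, 38, 38, 38, 38, 38. Always 38.
Track B: 1, 8, 27, 64, 125, 216. The cubes 1³, 2³, 3³, ….
Track C: 7, 18, 25, 43, 68, 111. Fibonacci-style (each term is the sum of the two before it).
Position 19 falls in track A as its term 7, giving 38.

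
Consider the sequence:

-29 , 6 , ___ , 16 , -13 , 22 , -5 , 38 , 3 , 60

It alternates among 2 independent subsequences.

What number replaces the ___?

Split by position mod 2 into 2 tracks.
Subsequence A: -29, ?, -13, -5, 3. Arithmetic with common difference +8.
Subsequence B: 6, 16, 22, 38, 60. A Fibonacci-like recurrence a_n = a_{n-1} + a_{n-2}.
So the missing entry in subsequence A is -21.

-21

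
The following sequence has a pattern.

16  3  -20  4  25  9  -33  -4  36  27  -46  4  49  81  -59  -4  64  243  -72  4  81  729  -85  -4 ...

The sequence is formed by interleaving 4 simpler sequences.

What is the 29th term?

121

Read the sequence 4 terms at a time; column i is its own pattern.
Stream A = 16, 25, 36, 49, 64, 81: perfect squares starting at 4².
Stream B = 3, 9, 27, 81, 243, 729: geometric with ratio 3.
Stream C = -20, -33, -46, -59, -72, -85: arithmetic, step −13.
Stream D = 4, -4, 4, -4, 4, -4: alternating ±4.
Term 29 comes from stream A (its 8th entry): 121.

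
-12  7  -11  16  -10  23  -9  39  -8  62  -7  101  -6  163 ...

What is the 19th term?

-3

The terms cycle through 2 interleaved subsequences.
Subsequence A: -12, -11, -10, -9, -8, -7, -6 (arithmetic with common difference +1).
Subsequence B: 7, 16, 23, 39, 62, 101, 163 (a Fibonacci-like recurrence a_n = a_{n-1} + a_{n-2}).
Position 19 → subsequence A, term 10 = -3.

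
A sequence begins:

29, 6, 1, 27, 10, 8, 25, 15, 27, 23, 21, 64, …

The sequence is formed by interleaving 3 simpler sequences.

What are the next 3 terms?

21, 28, 125

Split by position mod 3 into 3 tracks.
Track A: 29, 27, 25, 23 (linear: a_n = 31 − 2·n).
Track B: 6, 10, 15, 21 (triangular numbers n(n+1)/2 for n = 3, 4, …).
Track C: 1, 8, 27, 64 (consecutive cubes n³ from n = 1).
The 13th slot belongs to track A; its 5th term is 21.
The 14th slot belongs to track B; its 5th term is 28.
The 15th slot belongs to track C; its 5th term is 125.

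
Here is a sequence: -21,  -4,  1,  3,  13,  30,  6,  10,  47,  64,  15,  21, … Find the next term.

The slot pattern repeats as AABB (period 4), so there are 2 interleaved tracks.
Track A is -21, -4, 13, 30, 47, 64, which is linear: a_n = -38 + 17·n.
Track B is 1, 3, 6, 10, 15, 21, which is triangular numbers n(n+1)/2 for n = 1, 2, ….
The 13th slot belongs to track A; its 7th term is 81.

81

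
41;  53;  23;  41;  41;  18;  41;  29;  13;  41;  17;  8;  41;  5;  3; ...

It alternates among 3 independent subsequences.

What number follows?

The terms cycle through 3 interleaved subsequences.
Track A is 41, 41, 41, 41, 41, which is always 41.
Track B is 53, 41, 29, 17, 5, which is arithmetic with common difference −12.
Track C is 23, 18, 13, 8, 3, which is arithmetic, step −5.
Term 16 comes from track A (its 6th entry): 41.

41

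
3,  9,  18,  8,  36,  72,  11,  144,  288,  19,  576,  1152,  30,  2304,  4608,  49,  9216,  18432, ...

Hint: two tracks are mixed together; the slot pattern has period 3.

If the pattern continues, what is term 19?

Reading positions in blocks of 3 reveals the pattern ABB — 2 tracks woven together.
Stream A = 3, 8, 11, 19, 30, 49: each term equals the sum of the previous two.
Stream B = 9, 18, 36, 72, 144, 288, 576, 1152, 2304, 4608, 9216, 18432: a geometric progression (common ratio 2).
Position 19 falls in stream A as its term 7, giving 79.

79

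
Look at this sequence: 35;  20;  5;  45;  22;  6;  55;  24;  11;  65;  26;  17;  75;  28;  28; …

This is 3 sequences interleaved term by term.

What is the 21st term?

73

Taking every 3rd term gives 3 separate tracks.
Track A: 35, 45, 55, 65, 75. Arithmetic, step +10.
Track B: 20, 22, 24, 26, 28. Adding 2 each time.
Track C: 5, 6, 11, 17, 28. A Fibonacci-like recurrence a_n = a_{n-1} + a_{n-2}.
Position 21 → track C, term 7 = 73.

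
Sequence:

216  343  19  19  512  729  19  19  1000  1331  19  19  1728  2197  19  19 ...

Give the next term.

The slot pattern repeats as AABB (period 4), so there are 2 interleaved tracks.
Stream A: 216, 343, 512, 729, 1000, 1331, 1728, 2197 — perfect cubes starting at 6³.
Stream B: 19, 19, 19, 19, 19, 19, 19, 19 — always 19.
Position 17 falls in stream A as its term 9, giving 2744.

2744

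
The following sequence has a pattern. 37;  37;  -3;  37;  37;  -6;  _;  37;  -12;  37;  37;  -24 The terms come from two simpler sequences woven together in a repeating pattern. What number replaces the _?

37

Reading positions in blocks of 3 reveals the pattern AAB — 2 tracks woven together.
Track A: 37, 37, 37, 37, ?, 37, 37, 37 — constant 37.
Track B: -3, -6, -12, -24 — geometric with ratio 2.
Track A's pattern makes the blank 37.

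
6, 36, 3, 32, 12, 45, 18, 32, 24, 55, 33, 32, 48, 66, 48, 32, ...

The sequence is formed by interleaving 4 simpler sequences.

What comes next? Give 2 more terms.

Read the sequence 4 terms at a time; column i is its own pattern.
Track A: 6, 12, 24, 48 — geometric with ratio 2.
Track B: 36, 45, 55, 66 — the triangular numbers T_8, T_9, ….
Track C: 3, 18, 33, 48 — arithmetic, step +15.
Track D: 32, 32, 32, 32 — the constant sequence 32.
Term 17 comes from track A (its 5th entry): 96.
The 18th slot belongs to track B; its 5th term is 78.

96, 78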